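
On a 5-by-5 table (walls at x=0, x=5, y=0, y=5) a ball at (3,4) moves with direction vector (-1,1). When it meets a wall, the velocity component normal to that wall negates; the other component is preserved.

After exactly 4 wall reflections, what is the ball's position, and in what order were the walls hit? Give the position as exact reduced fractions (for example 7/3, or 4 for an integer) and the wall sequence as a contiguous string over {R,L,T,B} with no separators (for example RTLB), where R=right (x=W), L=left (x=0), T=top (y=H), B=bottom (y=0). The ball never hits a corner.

Final position: (5,2)
Wall sequence: TLBR

1. t=1 → T at (2,5); v=(-1,-1)
2. t=2 → L at (0,3); v=(1,-1)
3. t=3 → B at (3,0); v=(1,1)
4. t=2 → R at (5,2); v=(-1,1)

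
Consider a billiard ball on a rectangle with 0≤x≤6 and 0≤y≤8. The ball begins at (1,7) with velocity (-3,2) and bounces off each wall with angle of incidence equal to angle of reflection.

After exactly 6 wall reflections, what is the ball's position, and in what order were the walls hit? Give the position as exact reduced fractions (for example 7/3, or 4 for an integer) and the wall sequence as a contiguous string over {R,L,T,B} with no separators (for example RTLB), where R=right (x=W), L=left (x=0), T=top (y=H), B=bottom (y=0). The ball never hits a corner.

Final position: (6,11/3)
Wall sequence: LTRLBR

1. t=1/3 → L at (0,23/3); v=(3,2)
2. t=1/6 → T at (1/2,8); v=(3,-2)
3. t=11/6 → R at (6,13/3); v=(-3,-2)
4. t=2 → L at (0,1/3); v=(3,-2)
5. t=1/6 → B at (1/2,0); v=(3,2)
6. t=11/6 → R at (6,11/3); v=(-3,2)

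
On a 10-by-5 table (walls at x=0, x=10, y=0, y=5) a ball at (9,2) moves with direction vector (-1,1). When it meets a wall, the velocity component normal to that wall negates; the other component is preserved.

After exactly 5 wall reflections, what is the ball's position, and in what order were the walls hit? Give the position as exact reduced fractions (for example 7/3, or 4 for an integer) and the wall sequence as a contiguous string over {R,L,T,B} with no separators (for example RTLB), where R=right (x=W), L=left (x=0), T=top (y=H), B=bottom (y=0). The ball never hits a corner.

1. t=3 → T at (6,5); v=(-1,-1)
2. t=5 → B at (1,0); v=(-1,1)
3. t=1 → L at (0,1); v=(1,1)
4. t=4 → T at (4,5); v=(1,-1)
5. t=5 → B at (9,0); v=(1,1)

Final position: (9,0)
Wall sequence: TBLTB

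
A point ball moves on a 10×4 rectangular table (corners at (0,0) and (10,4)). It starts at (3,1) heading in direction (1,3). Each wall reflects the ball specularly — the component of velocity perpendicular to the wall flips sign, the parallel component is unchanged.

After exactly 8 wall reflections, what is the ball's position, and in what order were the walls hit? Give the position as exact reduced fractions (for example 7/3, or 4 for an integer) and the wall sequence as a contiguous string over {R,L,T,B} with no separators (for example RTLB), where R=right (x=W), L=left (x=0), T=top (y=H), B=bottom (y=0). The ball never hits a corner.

1. t=1 → T at (4,4); v=(1,-3)
2. t=4/3 → B at (16/3,0); v=(1,3)
3. t=4/3 → T at (20/3,4); v=(1,-3)
4. t=4/3 → B at (8,0); v=(1,3)
5. t=4/3 → T at (28/3,4); v=(1,-3)
6. t=2/3 → R at (10,2); v=(-1,-3)
7. t=2/3 → B at (28/3,0); v=(-1,3)
8. t=4/3 → T at (8,4); v=(-1,-3)

Final position: (8,4)
Wall sequence: TBTBTRBT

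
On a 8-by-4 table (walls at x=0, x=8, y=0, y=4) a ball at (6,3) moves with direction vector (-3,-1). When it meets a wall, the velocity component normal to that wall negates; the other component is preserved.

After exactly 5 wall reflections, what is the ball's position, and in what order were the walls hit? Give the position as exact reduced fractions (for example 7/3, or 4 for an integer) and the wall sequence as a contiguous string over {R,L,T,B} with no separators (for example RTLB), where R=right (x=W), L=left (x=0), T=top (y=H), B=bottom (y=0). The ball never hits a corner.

1. t=2 → L at (0,1); v=(3,-1)
2. t=1 → B at (3,0); v=(3,1)
3. t=5/3 → R at (8,5/3); v=(-3,1)
4. t=7/3 → T at (1,4); v=(-3,-1)
5. t=1/3 → L at (0,11/3); v=(3,-1)

Final position: (0,11/3)
Wall sequence: LBRTL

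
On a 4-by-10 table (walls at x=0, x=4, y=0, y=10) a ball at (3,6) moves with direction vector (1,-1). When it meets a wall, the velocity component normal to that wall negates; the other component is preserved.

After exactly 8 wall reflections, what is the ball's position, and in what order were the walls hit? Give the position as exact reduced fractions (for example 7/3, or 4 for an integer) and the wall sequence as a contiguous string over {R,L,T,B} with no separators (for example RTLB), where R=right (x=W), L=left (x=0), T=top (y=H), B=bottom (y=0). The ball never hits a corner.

Final position: (0,5)
Wall sequence: RLBRLTRL

1. t=1 → R at (4,5); v=(-1,-1)
2. t=4 → L at (0,1); v=(1,-1)
3. t=1 → B at (1,0); v=(1,1)
4. t=3 → R at (4,3); v=(-1,1)
5. t=4 → L at (0,7); v=(1,1)
6. t=3 → T at (3,10); v=(1,-1)
7. t=1 → R at (4,9); v=(-1,-1)
8. t=4 → L at (0,5); v=(1,-1)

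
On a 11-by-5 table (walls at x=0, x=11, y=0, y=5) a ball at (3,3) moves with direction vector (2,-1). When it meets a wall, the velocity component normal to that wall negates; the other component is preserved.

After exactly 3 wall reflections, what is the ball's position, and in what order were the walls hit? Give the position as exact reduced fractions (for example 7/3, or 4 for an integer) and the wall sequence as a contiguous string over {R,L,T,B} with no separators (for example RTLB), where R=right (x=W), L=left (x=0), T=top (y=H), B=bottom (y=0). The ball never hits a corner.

1. t=3 → B at (9,0); v=(2,1)
2. t=1 → R at (11,1); v=(-2,1)
3. t=4 → T at (3,5); v=(-2,-1)

Final position: (3,5)
Wall sequence: BRT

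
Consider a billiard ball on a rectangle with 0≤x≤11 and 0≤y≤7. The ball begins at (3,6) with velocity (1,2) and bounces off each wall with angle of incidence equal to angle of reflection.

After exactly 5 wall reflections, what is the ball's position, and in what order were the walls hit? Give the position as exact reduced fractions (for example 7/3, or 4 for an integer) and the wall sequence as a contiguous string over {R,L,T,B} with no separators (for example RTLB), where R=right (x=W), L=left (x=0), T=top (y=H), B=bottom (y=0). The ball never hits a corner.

Final position: (8,0)
Wall sequence: TBTRB

1. t=1/2 → T at (7/2,7); v=(1,-2)
2. t=7/2 → B at (7,0); v=(1,2)
3. t=7/2 → T at (21/2,7); v=(1,-2)
4. t=1/2 → R at (11,6); v=(-1,-2)
5. t=3 → B at (8,0); v=(-1,2)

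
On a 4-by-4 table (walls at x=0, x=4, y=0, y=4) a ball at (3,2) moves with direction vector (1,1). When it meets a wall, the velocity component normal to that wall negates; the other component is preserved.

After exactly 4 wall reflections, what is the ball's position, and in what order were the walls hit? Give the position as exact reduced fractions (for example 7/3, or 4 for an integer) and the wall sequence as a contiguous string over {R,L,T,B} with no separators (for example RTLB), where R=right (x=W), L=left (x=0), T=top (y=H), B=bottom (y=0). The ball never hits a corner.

1. t=1 → R at (4,3); v=(-1,1)
2. t=1 → T at (3,4); v=(-1,-1)
3. t=3 → L at (0,1); v=(1,-1)
4. t=1 → B at (1,0); v=(1,1)

Final position: (1,0)
Wall sequence: RTLB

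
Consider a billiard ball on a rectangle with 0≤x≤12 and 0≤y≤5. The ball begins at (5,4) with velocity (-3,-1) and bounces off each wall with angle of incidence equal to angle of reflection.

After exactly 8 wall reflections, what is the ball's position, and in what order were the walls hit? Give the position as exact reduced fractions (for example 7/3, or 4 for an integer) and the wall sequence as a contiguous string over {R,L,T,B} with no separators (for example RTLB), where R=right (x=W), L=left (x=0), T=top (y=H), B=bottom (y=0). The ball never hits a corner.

Final position: (0,11/3)
Wall sequence: LBRTLRBL

1. t=5/3 → L at (0,7/3); v=(3,-1)
2. t=7/3 → B at (7,0); v=(3,1)
3. t=5/3 → R at (12,5/3); v=(-3,1)
4. t=10/3 → T at (2,5); v=(-3,-1)
5. t=2/3 → L at (0,13/3); v=(3,-1)
6. t=4 → R at (12,1/3); v=(-3,-1)
7. t=1/3 → B at (11,0); v=(-3,1)
8. t=11/3 → L at (0,11/3); v=(3,1)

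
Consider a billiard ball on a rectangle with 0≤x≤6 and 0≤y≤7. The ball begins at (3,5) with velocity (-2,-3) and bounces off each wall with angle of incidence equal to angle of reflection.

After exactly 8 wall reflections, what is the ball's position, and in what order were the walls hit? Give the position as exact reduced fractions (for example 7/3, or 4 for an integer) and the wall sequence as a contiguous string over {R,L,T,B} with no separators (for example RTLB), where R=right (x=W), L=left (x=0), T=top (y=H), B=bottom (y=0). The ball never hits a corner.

Final position: (6,3/2)
Wall sequence: LBTRBLTR

1. t=3/2 → L at (0,1/2); v=(2,-3)
2. t=1/6 → B at (1/3,0); v=(2,3)
3. t=7/3 → T at (5,7); v=(2,-3)
4. t=1/2 → R at (6,11/2); v=(-2,-3)
5. t=11/6 → B at (7/3,0); v=(-2,3)
6. t=7/6 → L at (0,7/2); v=(2,3)
7. t=7/6 → T at (7/3,7); v=(2,-3)
8. t=11/6 → R at (6,3/2); v=(-2,-3)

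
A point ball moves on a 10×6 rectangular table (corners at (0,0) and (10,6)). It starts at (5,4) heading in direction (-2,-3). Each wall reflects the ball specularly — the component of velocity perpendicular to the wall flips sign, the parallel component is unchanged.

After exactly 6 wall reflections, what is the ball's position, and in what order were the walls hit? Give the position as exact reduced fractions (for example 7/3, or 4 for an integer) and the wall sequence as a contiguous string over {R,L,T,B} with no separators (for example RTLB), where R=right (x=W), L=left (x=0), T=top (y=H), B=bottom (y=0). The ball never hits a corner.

Final position: (10,11/2)
Wall sequence: BLTBTR

1. t=4/3 → B at (7/3,0); v=(-2,3)
2. t=7/6 → L at (0,7/2); v=(2,3)
3. t=5/6 → T at (5/3,6); v=(2,-3)
4. t=2 → B at (17/3,0); v=(2,3)
5. t=2 → T at (29/3,6); v=(2,-3)
6. t=1/6 → R at (10,11/2); v=(-2,-3)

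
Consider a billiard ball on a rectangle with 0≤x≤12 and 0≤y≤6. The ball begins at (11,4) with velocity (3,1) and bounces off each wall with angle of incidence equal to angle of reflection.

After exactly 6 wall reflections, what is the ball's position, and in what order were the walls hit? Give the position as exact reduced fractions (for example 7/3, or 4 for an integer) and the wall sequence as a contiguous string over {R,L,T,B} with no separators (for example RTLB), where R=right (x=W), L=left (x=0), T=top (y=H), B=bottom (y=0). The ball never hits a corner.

Final position: (0,13/3)
Wall sequence: RTLBRL

1. t=1/3 → R at (12,13/3); v=(-3,1)
2. t=5/3 → T at (7,6); v=(-3,-1)
3. t=7/3 → L at (0,11/3); v=(3,-1)
4. t=11/3 → B at (11,0); v=(3,1)
5. t=1/3 → R at (12,1/3); v=(-3,1)
6. t=4 → L at (0,13/3); v=(3,1)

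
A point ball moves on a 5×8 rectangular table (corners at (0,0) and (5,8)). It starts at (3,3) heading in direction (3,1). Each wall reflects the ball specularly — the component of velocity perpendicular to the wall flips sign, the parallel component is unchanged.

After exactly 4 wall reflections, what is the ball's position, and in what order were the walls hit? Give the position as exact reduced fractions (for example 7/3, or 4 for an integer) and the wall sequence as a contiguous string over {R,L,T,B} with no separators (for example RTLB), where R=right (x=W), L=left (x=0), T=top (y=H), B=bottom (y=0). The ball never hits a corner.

Final position: (2,8)
Wall sequence: RLRT

1. t=2/3 → R at (5,11/3); v=(-3,1)
2. t=5/3 → L at (0,16/3); v=(3,1)
3. t=5/3 → R at (5,7); v=(-3,1)
4. t=1 → T at (2,8); v=(-3,-1)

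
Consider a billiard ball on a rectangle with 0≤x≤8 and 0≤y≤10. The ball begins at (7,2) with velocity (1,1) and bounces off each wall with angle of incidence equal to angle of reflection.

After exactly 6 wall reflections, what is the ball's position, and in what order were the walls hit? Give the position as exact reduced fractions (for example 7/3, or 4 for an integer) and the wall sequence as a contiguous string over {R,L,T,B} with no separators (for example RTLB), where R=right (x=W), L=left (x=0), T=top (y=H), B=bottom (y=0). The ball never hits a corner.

1. t=1 → R at (8,3); v=(-1,1)
2. t=7 → T at (1,10); v=(-1,-1)
3. t=1 → L at (0,9); v=(1,-1)
4. t=8 → R at (8,1); v=(-1,-1)
5. t=1 → B at (7,0); v=(-1,1)
6. t=7 → L at (0,7); v=(1,1)

Final position: (0,7)
Wall sequence: RTLRBL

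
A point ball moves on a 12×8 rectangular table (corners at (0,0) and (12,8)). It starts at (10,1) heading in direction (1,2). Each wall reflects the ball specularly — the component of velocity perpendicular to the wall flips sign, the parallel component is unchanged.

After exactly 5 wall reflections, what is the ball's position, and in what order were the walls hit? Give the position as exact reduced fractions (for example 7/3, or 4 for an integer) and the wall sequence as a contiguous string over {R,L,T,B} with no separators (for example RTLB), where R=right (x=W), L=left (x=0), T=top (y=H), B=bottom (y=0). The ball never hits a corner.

1. t=2 → R at (12,5); v=(-1,2)
2. t=3/2 → T at (21/2,8); v=(-1,-2)
3. t=4 → B at (13/2,0); v=(-1,2)
4. t=4 → T at (5/2,8); v=(-1,-2)
5. t=5/2 → L at (0,3); v=(1,-2)

Final position: (0,3)
Wall sequence: RTBTL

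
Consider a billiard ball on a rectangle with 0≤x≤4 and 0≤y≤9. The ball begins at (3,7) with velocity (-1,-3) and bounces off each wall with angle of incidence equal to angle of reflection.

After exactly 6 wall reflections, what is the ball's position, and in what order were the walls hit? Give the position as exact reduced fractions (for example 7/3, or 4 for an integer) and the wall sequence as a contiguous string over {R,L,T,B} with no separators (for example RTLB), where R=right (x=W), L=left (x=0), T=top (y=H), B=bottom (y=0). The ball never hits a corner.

1. t=7/3 → B at (2/3,0); v=(-1,3)
2. t=2/3 → L at (0,2); v=(1,3)
3. t=7/3 → T at (7/3,9); v=(1,-3)
4. t=5/3 → R at (4,4); v=(-1,-3)
5. t=4/3 → B at (8/3,0); v=(-1,3)
6. t=8/3 → L at (0,8); v=(1,3)

Final position: (0,8)
Wall sequence: BLTRBL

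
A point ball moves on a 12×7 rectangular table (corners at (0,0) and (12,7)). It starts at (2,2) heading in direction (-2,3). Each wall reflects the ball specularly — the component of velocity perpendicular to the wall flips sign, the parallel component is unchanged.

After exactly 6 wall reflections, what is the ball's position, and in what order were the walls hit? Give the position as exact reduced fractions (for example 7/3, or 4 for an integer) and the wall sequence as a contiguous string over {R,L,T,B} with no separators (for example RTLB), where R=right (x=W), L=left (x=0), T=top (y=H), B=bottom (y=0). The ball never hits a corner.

1. t=1 → L at (0,5); v=(2,3)
2. t=2/3 → T at (4/3,7); v=(2,-3)
3. t=7/3 → B at (6,0); v=(2,3)
4. t=7/3 → T at (32/3,7); v=(2,-3)
5. t=2/3 → R at (12,5); v=(-2,-3)
6. t=5/3 → B at (26/3,0); v=(-2,3)

Final position: (26/3,0)
Wall sequence: LTBTRB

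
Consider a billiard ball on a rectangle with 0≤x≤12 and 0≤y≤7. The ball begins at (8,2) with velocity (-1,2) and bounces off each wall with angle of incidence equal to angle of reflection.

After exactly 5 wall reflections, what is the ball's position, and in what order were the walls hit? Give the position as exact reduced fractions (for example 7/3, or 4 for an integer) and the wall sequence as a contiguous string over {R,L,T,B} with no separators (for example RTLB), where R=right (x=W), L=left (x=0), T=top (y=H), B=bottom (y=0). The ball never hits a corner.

Final position: (5,0)
Wall sequence: TBLTB

1. t=5/2 → T at (11/2,7); v=(-1,-2)
2. t=7/2 → B at (2,0); v=(-1,2)
3. t=2 → L at (0,4); v=(1,2)
4. t=3/2 → T at (3/2,7); v=(1,-2)
5. t=7/2 → B at (5,0); v=(1,2)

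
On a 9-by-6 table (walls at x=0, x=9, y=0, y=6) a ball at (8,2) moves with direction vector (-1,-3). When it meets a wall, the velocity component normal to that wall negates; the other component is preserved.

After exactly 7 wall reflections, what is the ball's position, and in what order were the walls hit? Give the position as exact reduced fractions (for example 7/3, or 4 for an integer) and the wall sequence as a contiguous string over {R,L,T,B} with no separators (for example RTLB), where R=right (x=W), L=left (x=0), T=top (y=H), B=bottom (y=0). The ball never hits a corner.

Final position: (8/3,6)
Wall sequence: BTBTLBT

1. t=2/3 → B at (22/3,0); v=(-1,3)
2. t=2 → T at (16/3,6); v=(-1,-3)
3. t=2 → B at (10/3,0); v=(-1,3)
4. t=2 → T at (4/3,6); v=(-1,-3)
5. t=4/3 → L at (0,2); v=(1,-3)
6. t=2/3 → B at (2/3,0); v=(1,3)
7. t=2 → T at (8/3,6); v=(1,-3)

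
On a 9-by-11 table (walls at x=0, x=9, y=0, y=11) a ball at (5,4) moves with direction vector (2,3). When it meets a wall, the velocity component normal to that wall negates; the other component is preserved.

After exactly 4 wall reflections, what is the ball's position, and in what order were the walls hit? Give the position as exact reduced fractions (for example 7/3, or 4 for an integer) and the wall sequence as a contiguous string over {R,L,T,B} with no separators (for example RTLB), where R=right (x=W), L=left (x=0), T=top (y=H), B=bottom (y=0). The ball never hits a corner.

1. t=2 → R at (9,10); v=(-2,3)
2. t=1/3 → T at (25/3,11); v=(-2,-3)
3. t=11/3 → B at (1,0); v=(-2,3)
4. t=1/2 → L at (0,3/2); v=(2,3)

Final position: (0,3/2)
Wall sequence: RTBL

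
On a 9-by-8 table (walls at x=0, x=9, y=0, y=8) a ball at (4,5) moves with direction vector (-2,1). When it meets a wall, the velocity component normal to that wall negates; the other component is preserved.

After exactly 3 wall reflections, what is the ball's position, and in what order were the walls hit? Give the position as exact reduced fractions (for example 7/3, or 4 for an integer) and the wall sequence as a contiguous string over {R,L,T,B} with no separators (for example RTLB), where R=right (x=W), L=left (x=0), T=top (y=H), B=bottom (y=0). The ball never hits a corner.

1. t=2 → L at (0,7); v=(2,1)
2. t=1 → T at (2,8); v=(2,-1)
3. t=7/2 → R at (9,9/2); v=(-2,-1)

Final position: (9,9/2)
Wall sequence: LTR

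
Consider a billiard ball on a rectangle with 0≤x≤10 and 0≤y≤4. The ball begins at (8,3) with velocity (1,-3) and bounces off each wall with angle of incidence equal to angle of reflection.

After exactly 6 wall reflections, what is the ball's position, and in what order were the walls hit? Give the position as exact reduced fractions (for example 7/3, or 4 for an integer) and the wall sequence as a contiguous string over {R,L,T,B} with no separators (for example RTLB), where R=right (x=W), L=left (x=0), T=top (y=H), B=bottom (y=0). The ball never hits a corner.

1. t=1 → B at (9,0); v=(1,3)
2. t=1 → R at (10,3); v=(-1,3)
3. t=1/3 → T at (29/3,4); v=(-1,-3)
4. t=4/3 → B at (25/3,0); v=(-1,3)
5. t=4/3 → T at (7,4); v=(-1,-3)
6. t=4/3 → B at (17/3,0); v=(-1,3)

Final position: (17/3,0)
Wall sequence: BRTBTB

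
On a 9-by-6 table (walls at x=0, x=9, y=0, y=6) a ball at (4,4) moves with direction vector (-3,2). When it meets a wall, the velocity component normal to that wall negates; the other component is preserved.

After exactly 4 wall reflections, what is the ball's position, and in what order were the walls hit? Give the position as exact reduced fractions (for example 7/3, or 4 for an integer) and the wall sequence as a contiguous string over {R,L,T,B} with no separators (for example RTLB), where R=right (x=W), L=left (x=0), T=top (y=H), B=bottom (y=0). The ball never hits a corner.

Final position: (9,2/3)
Wall sequence: TLBR

1. t=1 → T at (1,6); v=(-3,-2)
2. t=1/3 → L at (0,16/3); v=(3,-2)
3. t=8/3 → B at (8,0); v=(3,2)
4. t=1/3 → R at (9,2/3); v=(-3,2)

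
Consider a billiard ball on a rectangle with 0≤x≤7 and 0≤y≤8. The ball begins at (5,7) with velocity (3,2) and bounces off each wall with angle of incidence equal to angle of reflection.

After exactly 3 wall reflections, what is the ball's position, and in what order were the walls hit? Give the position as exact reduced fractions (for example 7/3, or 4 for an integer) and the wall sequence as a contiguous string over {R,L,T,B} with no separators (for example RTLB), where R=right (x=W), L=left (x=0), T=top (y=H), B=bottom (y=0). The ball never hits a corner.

1. t=1/2 → T at (13/2,8); v=(3,-2)
2. t=1/6 → R at (7,23/3); v=(-3,-2)
3. t=7/3 → L at (0,3); v=(3,-2)

Final position: (0,3)
Wall sequence: TRL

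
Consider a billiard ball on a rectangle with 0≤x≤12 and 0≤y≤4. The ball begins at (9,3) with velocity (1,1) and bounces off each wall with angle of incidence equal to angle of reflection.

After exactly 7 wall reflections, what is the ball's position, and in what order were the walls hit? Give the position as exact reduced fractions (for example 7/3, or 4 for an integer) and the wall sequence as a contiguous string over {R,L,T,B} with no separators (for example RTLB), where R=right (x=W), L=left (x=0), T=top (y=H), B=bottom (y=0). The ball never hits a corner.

1. t=1 → T at (10,4); v=(1,-1)
2. t=2 → R at (12,2); v=(-1,-1)
3. t=2 → B at (10,0); v=(-1,1)
4. t=4 → T at (6,4); v=(-1,-1)
5. t=4 → B at (2,0); v=(-1,1)
6. t=2 → L at (0,2); v=(1,1)
7. t=2 → T at (2,4); v=(1,-1)

Final position: (2,4)
Wall sequence: TRBTBLT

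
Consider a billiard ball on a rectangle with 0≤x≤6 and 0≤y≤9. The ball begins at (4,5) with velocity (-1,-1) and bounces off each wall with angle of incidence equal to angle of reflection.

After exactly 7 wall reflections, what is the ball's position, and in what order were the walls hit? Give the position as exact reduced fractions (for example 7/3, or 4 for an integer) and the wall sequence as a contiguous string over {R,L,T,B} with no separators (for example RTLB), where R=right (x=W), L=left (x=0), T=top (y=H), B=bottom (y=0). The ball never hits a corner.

Final position: (5,0)
Wall sequence: LBRTLRB

1. t=4 → L at (0,1); v=(1,-1)
2. t=1 → B at (1,0); v=(1,1)
3. t=5 → R at (6,5); v=(-1,1)
4. t=4 → T at (2,9); v=(-1,-1)
5. t=2 → L at (0,7); v=(1,-1)
6. t=6 → R at (6,1); v=(-1,-1)
7. t=1 → B at (5,0); v=(-1,1)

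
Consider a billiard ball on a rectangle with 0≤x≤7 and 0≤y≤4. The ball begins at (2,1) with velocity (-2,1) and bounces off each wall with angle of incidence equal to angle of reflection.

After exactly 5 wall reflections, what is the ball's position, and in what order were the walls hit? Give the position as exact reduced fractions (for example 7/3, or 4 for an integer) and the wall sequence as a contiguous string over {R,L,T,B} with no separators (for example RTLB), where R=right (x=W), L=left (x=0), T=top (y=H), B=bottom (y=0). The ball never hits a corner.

1. t=1 → L at (0,2); v=(2,1)
2. t=2 → T at (4,4); v=(2,-1)
3. t=3/2 → R at (7,5/2); v=(-2,-1)
4. t=5/2 → B at (2,0); v=(-2,1)
5. t=1 → L at (0,1); v=(2,1)

Final position: (0,1)
Wall sequence: LTRBL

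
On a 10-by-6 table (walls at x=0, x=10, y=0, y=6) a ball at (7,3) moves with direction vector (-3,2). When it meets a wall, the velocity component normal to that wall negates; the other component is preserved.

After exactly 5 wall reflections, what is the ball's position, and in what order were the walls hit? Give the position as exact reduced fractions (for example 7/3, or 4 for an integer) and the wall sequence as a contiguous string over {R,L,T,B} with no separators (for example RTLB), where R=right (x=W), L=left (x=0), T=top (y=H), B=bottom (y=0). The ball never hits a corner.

Final position: (9/2,6)
Wall sequence: TLBRT

1. t=3/2 → T at (5/2,6); v=(-3,-2)
2. t=5/6 → L at (0,13/3); v=(3,-2)
3. t=13/6 → B at (13/2,0); v=(3,2)
4. t=7/6 → R at (10,7/3); v=(-3,2)
5. t=11/6 → T at (9/2,6); v=(-3,-2)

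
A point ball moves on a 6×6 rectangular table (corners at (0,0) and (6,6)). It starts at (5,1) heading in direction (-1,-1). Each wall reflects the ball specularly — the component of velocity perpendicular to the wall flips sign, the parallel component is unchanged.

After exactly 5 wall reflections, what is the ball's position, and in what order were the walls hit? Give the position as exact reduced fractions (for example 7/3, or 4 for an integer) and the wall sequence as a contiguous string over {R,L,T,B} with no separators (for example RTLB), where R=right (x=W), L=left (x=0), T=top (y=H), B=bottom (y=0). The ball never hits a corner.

1. t=1 → B at (4,0); v=(-1,1)
2. t=4 → L at (0,4); v=(1,1)
3. t=2 → T at (2,6); v=(1,-1)
4. t=4 → R at (6,2); v=(-1,-1)
5. t=2 → B at (4,0); v=(-1,1)

Final position: (4,0)
Wall sequence: BLTRB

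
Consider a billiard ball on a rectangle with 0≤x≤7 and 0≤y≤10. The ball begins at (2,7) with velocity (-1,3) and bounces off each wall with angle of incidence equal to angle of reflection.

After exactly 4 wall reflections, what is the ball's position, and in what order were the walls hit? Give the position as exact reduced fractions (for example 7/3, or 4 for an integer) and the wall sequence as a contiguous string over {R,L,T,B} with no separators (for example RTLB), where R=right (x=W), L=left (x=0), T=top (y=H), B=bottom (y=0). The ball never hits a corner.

1. t=1 → T at (1,10); v=(-1,-3)
2. t=1 → L at (0,7); v=(1,-3)
3. t=7/3 → B at (7/3,0); v=(1,3)
4. t=10/3 → T at (17/3,10); v=(1,-3)

Final position: (17/3,10)
Wall sequence: TLBT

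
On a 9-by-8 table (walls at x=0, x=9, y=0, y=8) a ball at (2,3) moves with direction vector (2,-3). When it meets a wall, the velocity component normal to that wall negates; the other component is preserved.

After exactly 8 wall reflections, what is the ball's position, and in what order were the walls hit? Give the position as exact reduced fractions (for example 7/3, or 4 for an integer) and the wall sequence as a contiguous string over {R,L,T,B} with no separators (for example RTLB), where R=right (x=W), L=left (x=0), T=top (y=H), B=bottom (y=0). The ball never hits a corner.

Final position: (9,5/2)
Wall sequence: BRTBLTBR

1. t=1 → B at (4,0); v=(2,3)
2. t=5/2 → R at (9,15/2); v=(-2,3)
3. t=1/6 → T at (26/3,8); v=(-2,-3)
4. t=8/3 → B at (10/3,0); v=(-2,3)
5. t=5/3 → L at (0,5); v=(2,3)
6. t=1 → T at (2,8); v=(2,-3)
7. t=8/3 → B at (22/3,0); v=(2,3)
8. t=5/6 → R at (9,5/2); v=(-2,3)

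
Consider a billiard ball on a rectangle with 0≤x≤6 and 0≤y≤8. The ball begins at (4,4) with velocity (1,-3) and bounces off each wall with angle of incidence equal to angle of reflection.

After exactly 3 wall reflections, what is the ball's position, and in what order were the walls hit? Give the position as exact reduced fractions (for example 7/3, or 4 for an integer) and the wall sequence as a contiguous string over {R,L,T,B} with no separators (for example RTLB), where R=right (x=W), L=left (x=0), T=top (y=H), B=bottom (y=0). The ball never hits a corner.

1. t=4/3 → B at (16/3,0); v=(1,3)
2. t=2/3 → R at (6,2); v=(-1,3)
3. t=2 → T at (4,8); v=(-1,-3)

Final position: (4,8)
Wall sequence: BRT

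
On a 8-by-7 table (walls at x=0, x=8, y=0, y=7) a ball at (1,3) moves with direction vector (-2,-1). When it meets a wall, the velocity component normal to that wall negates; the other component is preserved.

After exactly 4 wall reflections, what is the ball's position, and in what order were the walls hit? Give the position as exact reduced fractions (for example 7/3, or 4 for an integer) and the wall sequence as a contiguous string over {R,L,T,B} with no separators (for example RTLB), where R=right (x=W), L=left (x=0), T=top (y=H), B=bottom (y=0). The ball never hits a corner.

Final position: (0,11/2)
Wall sequence: LBRL

1. t=1/2 → L at (0,5/2); v=(2,-1)
2. t=5/2 → B at (5,0); v=(2,1)
3. t=3/2 → R at (8,3/2); v=(-2,1)
4. t=4 → L at (0,11/2); v=(2,1)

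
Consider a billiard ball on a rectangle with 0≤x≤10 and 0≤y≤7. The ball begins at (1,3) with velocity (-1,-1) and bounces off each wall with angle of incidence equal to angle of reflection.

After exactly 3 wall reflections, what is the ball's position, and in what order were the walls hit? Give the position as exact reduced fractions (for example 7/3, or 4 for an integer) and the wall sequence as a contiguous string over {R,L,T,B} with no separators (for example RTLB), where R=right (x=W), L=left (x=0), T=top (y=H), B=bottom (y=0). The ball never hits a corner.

Final position: (9,7)
Wall sequence: LBT

1. t=1 → L at (0,2); v=(1,-1)
2. t=2 → B at (2,0); v=(1,1)
3. t=7 → T at (9,7); v=(1,-1)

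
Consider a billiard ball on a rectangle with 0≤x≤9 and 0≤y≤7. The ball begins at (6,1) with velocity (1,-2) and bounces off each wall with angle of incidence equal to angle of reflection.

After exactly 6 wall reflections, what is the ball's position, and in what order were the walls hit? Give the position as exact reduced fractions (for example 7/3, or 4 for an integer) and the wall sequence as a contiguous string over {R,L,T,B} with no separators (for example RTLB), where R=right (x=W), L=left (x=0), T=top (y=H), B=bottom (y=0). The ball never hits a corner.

1. t=1/2 → B at (13/2,0); v=(1,2)
2. t=5/2 → R at (9,5); v=(-1,2)
3. t=1 → T at (8,7); v=(-1,-2)
4. t=7/2 → B at (9/2,0); v=(-1,2)
5. t=7/2 → T at (1,7); v=(-1,-2)
6. t=1 → L at (0,5); v=(1,-2)

Final position: (0,5)
Wall sequence: BRTBTL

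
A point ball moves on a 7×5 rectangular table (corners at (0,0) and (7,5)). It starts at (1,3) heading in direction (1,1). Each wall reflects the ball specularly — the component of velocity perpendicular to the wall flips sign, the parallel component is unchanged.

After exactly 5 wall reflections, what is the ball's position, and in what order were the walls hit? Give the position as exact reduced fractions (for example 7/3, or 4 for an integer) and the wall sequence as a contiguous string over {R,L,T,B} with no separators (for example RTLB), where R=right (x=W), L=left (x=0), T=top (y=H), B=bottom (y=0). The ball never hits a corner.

Final position: (0,4)
Wall sequence: TRBTL

1. t=2 → T at (3,5); v=(1,-1)
2. t=4 → R at (7,1); v=(-1,-1)
3. t=1 → B at (6,0); v=(-1,1)
4. t=5 → T at (1,5); v=(-1,-1)
5. t=1 → L at (0,4); v=(1,-1)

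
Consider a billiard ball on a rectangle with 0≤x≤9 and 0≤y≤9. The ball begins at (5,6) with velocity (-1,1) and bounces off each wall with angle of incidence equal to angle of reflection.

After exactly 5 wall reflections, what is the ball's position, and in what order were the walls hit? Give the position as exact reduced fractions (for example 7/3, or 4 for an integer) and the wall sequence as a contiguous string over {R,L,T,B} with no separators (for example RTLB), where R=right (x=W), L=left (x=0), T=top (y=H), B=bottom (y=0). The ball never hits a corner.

Final position: (2,9)
Wall sequence: TLBRT

1. t=3 → T at (2,9); v=(-1,-1)
2. t=2 → L at (0,7); v=(1,-1)
3. t=7 → B at (7,0); v=(1,1)
4. t=2 → R at (9,2); v=(-1,1)
5. t=7 → T at (2,9); v=(-1,-1)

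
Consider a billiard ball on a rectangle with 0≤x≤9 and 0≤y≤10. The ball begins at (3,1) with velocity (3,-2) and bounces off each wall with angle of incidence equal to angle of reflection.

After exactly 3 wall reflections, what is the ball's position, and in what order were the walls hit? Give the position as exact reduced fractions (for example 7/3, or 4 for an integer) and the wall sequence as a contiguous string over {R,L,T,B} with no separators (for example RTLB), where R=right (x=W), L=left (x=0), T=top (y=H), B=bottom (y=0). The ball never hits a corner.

Final position: (0,9)
Wall sequence: BRL

1. t=1/2 → B at (9/2,0); v=(3,2)
2. t=3/2 → R at (9,3); v=(-3,2)
3. t=3 → L at (0,9); v=(3,2)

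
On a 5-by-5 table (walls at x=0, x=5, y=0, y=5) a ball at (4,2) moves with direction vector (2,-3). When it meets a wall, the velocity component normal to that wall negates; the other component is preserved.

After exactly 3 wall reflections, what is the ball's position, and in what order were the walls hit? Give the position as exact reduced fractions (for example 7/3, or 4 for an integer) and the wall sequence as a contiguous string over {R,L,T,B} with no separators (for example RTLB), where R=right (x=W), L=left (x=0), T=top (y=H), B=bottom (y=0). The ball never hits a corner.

1. t=1/2 → R at (5,1/2); v=(-2,-3)
2. t=1/6 → B at (14/3,0); v=(-2,3)
3. t=5/3 → T at (4/3,5); v=(-2,-3)

Final position: (4/3,5)
Wall sequence: RBT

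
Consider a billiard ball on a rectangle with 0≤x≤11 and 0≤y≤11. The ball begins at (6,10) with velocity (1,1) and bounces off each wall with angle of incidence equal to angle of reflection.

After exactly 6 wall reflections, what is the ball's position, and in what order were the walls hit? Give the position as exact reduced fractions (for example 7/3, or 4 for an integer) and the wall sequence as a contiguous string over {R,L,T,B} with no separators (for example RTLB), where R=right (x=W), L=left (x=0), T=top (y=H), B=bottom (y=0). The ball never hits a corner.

1. t=1 → T at (7,11); v=(1,-1)
2. t=4 → R at (11,7); v=(-1,-1)
3. t=7 → B at (4,0); v=(-1,1)
4. t=4 → L at (0,4); v=(1,1)
5. t=7 → T at (7,11); v=(1,-1)
6. t=4 → R at (11,7); v=(-1,-1)

Final position: (11,7)
Wall sequence: TRBLTR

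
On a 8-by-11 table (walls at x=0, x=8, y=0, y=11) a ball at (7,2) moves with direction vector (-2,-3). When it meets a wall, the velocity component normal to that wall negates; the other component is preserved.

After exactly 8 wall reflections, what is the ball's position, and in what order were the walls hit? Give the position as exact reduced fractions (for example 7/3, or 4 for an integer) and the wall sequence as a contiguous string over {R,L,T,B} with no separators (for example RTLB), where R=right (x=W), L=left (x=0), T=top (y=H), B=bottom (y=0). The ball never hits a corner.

1. t=2/3 → B at (17/3,0); v=(-2,3)
2. t=17/6 → L at (0,17/2); v=(2,3)
3. t=5/6 → T at (5/3,11); v=(2,-3)
4. t=19/6 → R at (8,3/2); v=(-2,-3)
5. t=1/2 → B at (7,0); v=(-2,3)
6. t=7/2 → L at (0,21/2); v=(2,3)
7. t=1/6 → T at (1/3,11); v=(2,-3)
8. t=11/3 → B at (23/3,0); v=(2,3)

Final position: (23/3,0)
Wall sequence: BLTRBLTB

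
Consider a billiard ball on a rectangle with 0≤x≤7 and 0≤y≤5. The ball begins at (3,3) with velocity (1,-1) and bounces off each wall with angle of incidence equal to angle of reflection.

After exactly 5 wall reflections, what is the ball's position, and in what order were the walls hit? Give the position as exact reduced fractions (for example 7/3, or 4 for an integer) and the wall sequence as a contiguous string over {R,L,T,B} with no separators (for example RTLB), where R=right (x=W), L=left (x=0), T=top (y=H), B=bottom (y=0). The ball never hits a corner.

1. t=3 → B at (6,0); v=(1,1)
2. t=1 → R at (7,1); v=(-1,1)
3. t=4 → T at (3,5); v=(-1,-1)
4. t=3 → L at (0,2); v=(1,-1)
5. t=2 → B at (2,0); v=(1,1)

Final position: (2,0)
Wall sequence: BRTLB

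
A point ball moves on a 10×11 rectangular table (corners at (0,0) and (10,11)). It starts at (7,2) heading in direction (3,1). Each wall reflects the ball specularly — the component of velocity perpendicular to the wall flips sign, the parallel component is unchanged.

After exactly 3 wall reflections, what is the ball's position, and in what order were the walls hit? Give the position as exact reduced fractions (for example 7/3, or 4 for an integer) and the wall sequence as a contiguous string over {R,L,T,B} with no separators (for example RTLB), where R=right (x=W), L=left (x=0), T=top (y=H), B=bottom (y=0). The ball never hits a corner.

1. t=1 → R at (10,3); v=(-3,1)
2. t=10/3 → L at (0,19/3); v=(3,1)
3. t=10/3 → R at (10,29/3); v=(-3,1)

Final position: (10,29/3)
Wall sequence: RLR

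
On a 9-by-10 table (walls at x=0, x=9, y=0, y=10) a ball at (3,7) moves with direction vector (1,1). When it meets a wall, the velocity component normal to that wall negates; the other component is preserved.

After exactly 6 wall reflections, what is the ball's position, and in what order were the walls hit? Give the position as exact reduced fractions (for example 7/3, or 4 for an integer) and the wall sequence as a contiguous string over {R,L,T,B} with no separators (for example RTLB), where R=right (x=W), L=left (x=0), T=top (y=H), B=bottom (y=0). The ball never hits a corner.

1. t=3 → T at (6,10); v=(1,-1)
2. t=3 → R at (9,7); v=(-1,-1)
3. t=7 → B at (2,0); v=(-1,1)
4. t=2 → L at (0,2); v=(1,1)
5. t=8 → T at (8,10); v=(1,-1)
6. t=1 → R at (9,9); v=(-1,-1)

Final position: (9,9)
Wall sequence: TRBLTR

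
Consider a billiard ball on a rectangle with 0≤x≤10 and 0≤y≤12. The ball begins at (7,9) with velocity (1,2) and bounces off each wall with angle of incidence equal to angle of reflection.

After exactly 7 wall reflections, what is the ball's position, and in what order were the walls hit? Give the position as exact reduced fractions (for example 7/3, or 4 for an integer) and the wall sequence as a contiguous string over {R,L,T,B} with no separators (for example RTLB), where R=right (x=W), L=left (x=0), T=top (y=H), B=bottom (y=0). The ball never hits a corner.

1. t=3/2 → T at (17/2,12); v=(1,-2)
2. t=3/2 → R at (10,9); v=(-1,-2)
3. t=9/2 → B at (11/2,0); v=(-1,2)
4. t=11/2 → L at (0,11); v=(1,2)
5. t=1/2 → T at (1/2,12); v=(1,-2)
6. t=6 → B at (13/2,0); v=(1,2)
7. t=7/2 → R at (10,7); v=(-1,2)

Final position: (10,7)
Wall sequence: TRBLTBR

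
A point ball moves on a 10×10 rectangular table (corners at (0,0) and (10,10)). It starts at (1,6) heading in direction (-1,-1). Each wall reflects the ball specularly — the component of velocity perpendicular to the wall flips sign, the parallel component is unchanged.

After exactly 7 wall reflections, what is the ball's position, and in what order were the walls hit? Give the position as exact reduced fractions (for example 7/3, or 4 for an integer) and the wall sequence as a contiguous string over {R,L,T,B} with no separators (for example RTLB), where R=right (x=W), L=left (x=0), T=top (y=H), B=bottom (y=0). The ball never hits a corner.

Final position: (10,5)
Wall sequence: LBRTLBR

1. t=1 → L at (0,5); v=(1,-1)
2. t=5 → B at (5,0); v=(1,1)
3. t=5 → R at (10,5); v=(-1,1)
4. t=5 → T at (5,10); v=(-1,-1)
5. t=5 → L at (0,5); v=(1,-1)
6. t=5 → B at (5,0); v=(1,1)
7. t=5 → R at (10,5); v=(-1,1)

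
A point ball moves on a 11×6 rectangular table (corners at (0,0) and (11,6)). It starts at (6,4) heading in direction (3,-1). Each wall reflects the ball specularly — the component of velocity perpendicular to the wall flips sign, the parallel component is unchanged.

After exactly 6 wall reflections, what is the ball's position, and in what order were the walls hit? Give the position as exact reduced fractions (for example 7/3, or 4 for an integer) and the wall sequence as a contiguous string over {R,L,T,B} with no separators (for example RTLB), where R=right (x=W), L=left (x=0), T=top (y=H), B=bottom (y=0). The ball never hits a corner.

1. t=5/3 → R at (11,7/3); v=(-3,-1)
2. t=7/3 → B at (4,0); v=(-3,1)
3. t=4/3 → L at (0,4/3); v=(3,1)
4. t=11/3 → R at (11,5); v=(-3,1)
5. t=1 → T at (8,6); v=(-3,-1)
6. t=8/3 → L at (0,10/3); v=(3,-1)

Final position: (0,10/3)
Wall sequence: RBLRTL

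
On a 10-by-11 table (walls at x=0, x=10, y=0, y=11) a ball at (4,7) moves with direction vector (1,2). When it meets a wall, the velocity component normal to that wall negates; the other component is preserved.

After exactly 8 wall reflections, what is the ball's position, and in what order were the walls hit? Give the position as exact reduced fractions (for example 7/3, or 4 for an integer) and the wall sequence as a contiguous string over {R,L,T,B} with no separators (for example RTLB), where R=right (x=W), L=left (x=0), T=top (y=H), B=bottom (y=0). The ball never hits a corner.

Final position: (10,7)
Wall sequence: TRBTLBTR

1. t=2 → T at (6,11); v=(1,-2)
2. t=4 → R at (10,3); v=(-1,-2)
3. t=3/2 → B at (17/2,0); v=(-1,2)
4. t=11/2 → T at (3,11); v=(-1,-2)
5. t=3 → L at (0,5); v=(1,-2)
6. t=5/2 → B at (5/2,0); v=(1,2)
7. t=11/2 → T at (8,11); v=(1,-2)
8. t=2 → R at (10,7); v=(-1,-2)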